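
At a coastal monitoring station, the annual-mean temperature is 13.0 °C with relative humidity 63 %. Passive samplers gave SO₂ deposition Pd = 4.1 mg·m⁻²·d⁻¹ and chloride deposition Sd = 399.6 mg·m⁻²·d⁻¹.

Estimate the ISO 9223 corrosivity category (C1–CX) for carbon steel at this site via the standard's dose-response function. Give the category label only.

carbon steel: T>10 °C ⇒ hinge -0.054·(13.0−10) = -0.1620
  Pd branch = 1.77·Pd^0.52·e^(0.02·RH+f) = 11.05 μm/a
  Cl⁻ term: 0.102·399.6^0.62·exp(0.033·63+0.04·13.0) = 56.28
  sum: 11.05 + 56.28 → r_corr = 67.33 μm/a
ISO 9223 Table 2 (carbon steel): 50 < 67.3 ≤ 80 μm/a ⇒ C4

C4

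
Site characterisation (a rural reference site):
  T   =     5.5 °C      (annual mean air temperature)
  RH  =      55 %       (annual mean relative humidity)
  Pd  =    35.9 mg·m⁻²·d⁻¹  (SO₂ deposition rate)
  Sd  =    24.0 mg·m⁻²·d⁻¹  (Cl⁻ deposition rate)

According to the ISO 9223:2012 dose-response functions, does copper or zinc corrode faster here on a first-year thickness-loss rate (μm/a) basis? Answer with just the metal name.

copper: T≤10 °C ⇒ hinge +0.126·(5.5−10) = -0.5670
  sulphur-dioxide contribution → 0.1957 μm/a
  chloride contribution → 0.2293 μm/a
  total first-year rate 0.425 μm/a
zinc: T≤10 °C ⇒ hinge +0.038·(5.5−10) = -0.1710
  sulphur-dioxide contribution → 0.6597 μm/a
  chloride contribution → 0.2654 μm/a
  total first-year rate 0.9251 μm/a
Ordering by μm/a: zinc (0.925) > copper (0.425)

zinc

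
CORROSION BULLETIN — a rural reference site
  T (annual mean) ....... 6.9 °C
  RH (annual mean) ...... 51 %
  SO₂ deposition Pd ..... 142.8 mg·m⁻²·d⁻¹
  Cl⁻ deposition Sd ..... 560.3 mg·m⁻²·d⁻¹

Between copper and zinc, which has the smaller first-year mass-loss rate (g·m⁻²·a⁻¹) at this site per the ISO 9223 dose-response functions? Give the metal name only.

copper

copper: T≤10 °C ⇒ hinge +0.126·(6.9−10) = -0.3906
  Pd branch = 0.0053·Pd^0.26·e^(0.059·RH+f) = 0.264 μm/a
  Sd branch = 0.01025·Sd^0.27·e^(0.036·RH+0.049·T) = 0.4977 μm/a
  r_corr = 0.264 + 0.4977 = 0.7618 μm/a
  mass loss = 0.7618 μm/a × 8.96 g/cm³ = 6.825 g·m⁻²·a⁻¹
zinc: T≤10 °C ⇒ hinge +0.038·(6.9−10) = -0.1178
  SO₂ term: 0.0129·142.8^0.44·exp(0.046·51-0.1178) = 1.063
  Cl⁻ term: 0.0175·560.3^0.57·exp(0.008·51+0.085·6.9) = 1.744
  r_corr = 1.063 + 1.744 = 2.807 μm/a
  mass loss = 2.807 μm/a × 7.14 g/cm³ = 20.04 g·m⁻²·a⁻¹
Ordering by g·m⁻²·a⁻¹: zinc (20) > copper (6.83)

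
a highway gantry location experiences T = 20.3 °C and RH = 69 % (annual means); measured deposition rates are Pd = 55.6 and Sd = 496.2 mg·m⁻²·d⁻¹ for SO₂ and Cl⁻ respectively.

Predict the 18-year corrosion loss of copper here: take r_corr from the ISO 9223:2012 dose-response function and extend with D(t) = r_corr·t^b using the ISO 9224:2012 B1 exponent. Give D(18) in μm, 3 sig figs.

D(18) = 14.9 μm

copper: temperature factor f = -0.080·(10.3) = -0.8240
  Pd branch = 0.0053·Pd^0.26·e^(0.059·RH+f) = 0.3874 μm/a
  Cl⁻ term: 0.01025·496.2^0.27·exp(0.036·69+0.049·20.3) = 1.776
  r_corr = 0.3874 + 1.776 = 2.163 μm/a
Long-term exponent b (ISO 9224 Table 2, B1) = 0.667
  D(18) = 2.163 × 18^0.667 = 2.163 × 6.875 = 14.87 μm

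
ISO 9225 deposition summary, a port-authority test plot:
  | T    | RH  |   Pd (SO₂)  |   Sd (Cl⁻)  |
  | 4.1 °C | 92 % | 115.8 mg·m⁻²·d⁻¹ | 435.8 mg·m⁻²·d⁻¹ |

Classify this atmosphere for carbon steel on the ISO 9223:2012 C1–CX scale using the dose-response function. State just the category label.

carbon steel: f(T) = +0.150·(T−10) [T≤10 °C] = -0.8850
  sulphur-dioxide contribution → 54.43 μm/a
  chloride contribution → 108.3 μm/a
  total first-year rate 162.7 μm/a
163 μm/a falls in (80, 200] for carbon steel → category C5

C5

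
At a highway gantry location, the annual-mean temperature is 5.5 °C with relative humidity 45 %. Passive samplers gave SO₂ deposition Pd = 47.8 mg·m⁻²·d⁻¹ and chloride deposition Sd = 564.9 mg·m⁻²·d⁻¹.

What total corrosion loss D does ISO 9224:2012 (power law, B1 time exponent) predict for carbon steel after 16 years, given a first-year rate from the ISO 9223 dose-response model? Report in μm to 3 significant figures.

D(16) = 192 μm

carbon steel: T≤10 °C ⇒ hinge +0.150·(5.5−10) = -0.6750
  Pd branch = 1.77·Pd^0.52·e^(0.02·RH+f) = 16.56 μm/a
  Sd branch = 0.102·Sd^0.62·e^(0.033·RH+0.04·T) = 28.53 μm/a
  r_corr = 16.56 + 28.53 = 45.09 μm/a
ISO 9224: D(t) = r_corr · t^b with b = 0.523 (carbon steel, B1)
  D(16) = 45.09 × 16^0.523 = 45.09 × 4.263 = 192.2 μm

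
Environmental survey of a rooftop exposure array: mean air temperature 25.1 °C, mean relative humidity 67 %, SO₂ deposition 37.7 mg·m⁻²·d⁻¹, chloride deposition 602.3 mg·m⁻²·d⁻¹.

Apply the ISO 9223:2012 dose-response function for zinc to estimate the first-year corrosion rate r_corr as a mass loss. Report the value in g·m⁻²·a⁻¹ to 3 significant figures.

r_corr = 72.7 g·m⁻²·a⁻¹

zinc: T>10 °C ⇒ hinge -0.071·(25.1−10) = -1.0721
  sulphur-dioxide contribution → 0.4754 μm/a
  chloride contribution → 9.702 μm/a
  ⇒ r_corr(zinc) = 10.18 μm/a
Convert to mass loss: 10.18 μm/a × 7.14 g/cm³ = 72.67 g·m⁻²·a⁻¹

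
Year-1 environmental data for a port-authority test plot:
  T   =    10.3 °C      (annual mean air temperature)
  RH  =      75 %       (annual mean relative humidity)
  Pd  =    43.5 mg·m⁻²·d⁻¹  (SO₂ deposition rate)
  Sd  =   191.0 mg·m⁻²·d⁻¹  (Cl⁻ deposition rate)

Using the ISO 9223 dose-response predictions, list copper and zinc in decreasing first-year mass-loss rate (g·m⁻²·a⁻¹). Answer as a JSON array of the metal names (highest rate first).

["zinc", "copper"]

copper: T>10 °C ⇒ hinge -0.080·(10.3−10) = -0.0240
  sulphur-dioxide contribution → 1.152 μm/a
  chloride contribution → 1.043 μm/a
  ⇒ r_corr(copper) = 2.196 μm/a
  mass loss = 2.196 μm/a × 8.96 g/cm³ = 19.67 g·m⁻²·a⁻¹
zinc: temperature factor f = -0.071·(0.3) = -0.0213
  sulphur-dioxide contribution → 2.092 μm/a
  chloride contribution → 1.528 μm/a
  ⇒ r_corr(zinc) = 3.62 μm/a
  mass loss = 3.62 μm/a × 7.14 g/cm³ = 25.85 g·m⁻²·a⁻¹
Ordering by g·m⁻²·a⁻¹: zinc (25.8) > copper (19.7)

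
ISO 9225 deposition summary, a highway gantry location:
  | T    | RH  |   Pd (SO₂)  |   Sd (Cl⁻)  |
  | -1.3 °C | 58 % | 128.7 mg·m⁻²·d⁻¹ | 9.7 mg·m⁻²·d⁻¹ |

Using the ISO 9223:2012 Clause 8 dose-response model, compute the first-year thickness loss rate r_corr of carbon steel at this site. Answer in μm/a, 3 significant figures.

r_corr = 15.6 μm/a

carbon steel: T≤10 °C ⇒ hinge +0.150·(-1.3−10) = -1.6950
  Pd branch = 1.77·Pd^0.52·e^(0.02·RH+f) = 12.96 μm/a
  Sd branch = 0.102·Sd^0.62·e^(0.033·RH+0.04·T) = 2.686 μm/a
  sum: 12.96 + 2.686 → r_corr = 15.65 μm/a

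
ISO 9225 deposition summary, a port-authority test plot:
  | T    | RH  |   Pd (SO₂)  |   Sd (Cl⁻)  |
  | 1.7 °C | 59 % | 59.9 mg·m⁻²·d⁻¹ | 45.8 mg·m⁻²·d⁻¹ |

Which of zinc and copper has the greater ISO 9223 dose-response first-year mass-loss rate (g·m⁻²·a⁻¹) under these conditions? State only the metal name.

zinc: temperature factor f = +0.038·(-8.3) = -0.3154
  SO₂ term: 0.0129·59.9^0.44·exp(0.046·59-0.3154) = 0.8597
  Sd branch = 0.0175·Sd^0.57·e^(0.008·RH+0.085·T) = 0.2867 μm/a
  r_corr = 0.8597 + 0.2867 = 1.146 μm/a
  mass loss = 1.146 μm/a × 7.14 g/cm³ = 8.186 g·m⁻²·a⁻¹
copper: f(T) = +0.126·(T−10) [T≤10 °C] = -1.0458
  Pd branch = 0.0053·Pd^0.26·e^(0.059·RH+f) = 0.1754 μm/a
  Cl⁻ term: 0.01025·45.8^0.27·exp(0.036·59+0.049·1.7) = 0.2617
  r_corr = 0.1754 + 0.2617 = 0.4371 μm/a
  mass loss = 0.4371 μm/a × 8.96 g/cm³ = 3.916 g·m⁻²·a⁻¹
Ordering by g·m⁻²·a⁻¹: zinc (8.19) > copper (3.92)

zinc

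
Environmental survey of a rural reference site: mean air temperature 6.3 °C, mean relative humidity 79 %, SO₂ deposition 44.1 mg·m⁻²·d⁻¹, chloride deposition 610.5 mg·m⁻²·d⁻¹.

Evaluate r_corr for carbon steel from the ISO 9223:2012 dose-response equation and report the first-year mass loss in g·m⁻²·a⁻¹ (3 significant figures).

r_corr = 1.02e+03 g·m⁻²·a⁻¹

carbon steel: temperature factor f = +0.150·(-3.7) = -0.5550
  sulphur-dioxide contribution → 35.34 μm/a
  chloride contribution → 94.92 μm/a
  total first-year rate 130.3 μm/a
Convert to mass loss: 130.3 μm/a × 7.85 g/cm³ = 1023 g·m⁻²·a⁻¹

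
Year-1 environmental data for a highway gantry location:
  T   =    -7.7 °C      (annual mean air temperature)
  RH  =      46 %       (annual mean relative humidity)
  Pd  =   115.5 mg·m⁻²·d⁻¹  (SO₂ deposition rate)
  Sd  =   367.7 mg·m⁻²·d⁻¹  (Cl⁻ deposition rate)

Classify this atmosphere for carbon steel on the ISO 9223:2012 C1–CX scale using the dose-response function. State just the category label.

C2

carbon steel: temperature factor f = +0.150·(-17.7) = -2.6550
  sulphur-dioxide contribution → 3.69 μm/a
  chloride contribution → 13.33 μm/a
  ⇒ r_corr(carbon steel) = 17.02 μm/a
Category bounds: 1.3…25 μm/a bracket r_corr ⇒ C2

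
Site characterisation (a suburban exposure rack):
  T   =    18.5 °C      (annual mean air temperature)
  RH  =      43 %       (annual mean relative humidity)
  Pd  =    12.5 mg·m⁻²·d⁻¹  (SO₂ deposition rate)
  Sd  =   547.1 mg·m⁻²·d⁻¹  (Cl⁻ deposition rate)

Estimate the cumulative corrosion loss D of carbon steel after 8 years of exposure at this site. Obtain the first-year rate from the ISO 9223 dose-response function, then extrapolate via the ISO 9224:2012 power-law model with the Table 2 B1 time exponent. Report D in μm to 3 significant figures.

D(8) = 160 μm

carbon steel: f(T) = -0.054·(T−10) [T>10 °C] = -0.4590
  Pd branch = 1.77·Pd^0.52·e^(0.02·RH+f) = 9.829 μm/a
  Cl⁻ term: 0.102·547.1^0.62·exp(0.033·43+0.04·18.5) = 44.04
  sum: 9.829 + 44.04 → r_corr = 53.87 μm/a
Long-term exponent b (ISO 9224 Table 2, B1) = 0.523
  D(8) = 53.87 × 8^0.523 = 53.87 × 2.967 = 159.8 μm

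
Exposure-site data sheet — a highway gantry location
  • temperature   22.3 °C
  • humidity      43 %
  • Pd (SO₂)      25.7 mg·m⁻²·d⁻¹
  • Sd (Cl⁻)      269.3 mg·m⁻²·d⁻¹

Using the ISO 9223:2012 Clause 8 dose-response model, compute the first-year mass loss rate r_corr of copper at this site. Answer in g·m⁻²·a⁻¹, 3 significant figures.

r_corr = 6.36 g·m⁻²·a⁻¹

copper: f(T) = -0.080·(T−10) [T>10 °C] = -0.9840
  SO₂ term: 0.0053·25.7^0.26·exp(0.059·43-0.9840) = 0.05825
  Sd branch = 0.01025·Sd^0.27·e^(0.036·RH+0.049·T) = 0.6512 μm/a
  sum: 0.05825 + 0.6512 → r_corr = 0.7095 μm/a
Convert to mass loss: 0.7095 μm/a × 8.96 g/cm³ = 6.357 g·m⁻²·a⁻¹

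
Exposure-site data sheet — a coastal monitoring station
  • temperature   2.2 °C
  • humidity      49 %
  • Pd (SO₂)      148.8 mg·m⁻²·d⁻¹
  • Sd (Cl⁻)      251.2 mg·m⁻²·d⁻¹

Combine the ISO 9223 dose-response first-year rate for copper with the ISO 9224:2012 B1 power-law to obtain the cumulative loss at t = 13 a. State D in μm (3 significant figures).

copper: f(T) = +0.126·(T−10) [T≤10 °C] = -0.9828
  sulphur-dioxide contribution → 0.1312 μm/a
  chloride contribution → 0.2962 μm/a
  ⇒ r_corr(copper) = 0.4274 μm/a
Long-term exponent b (ISO 9224 Table 2, B1) = 0.667
  D(13) = 0.4274 × 13^0.667 = 0.4274 × 5.534 = 2.365 μm

D(13) = 2.37 μm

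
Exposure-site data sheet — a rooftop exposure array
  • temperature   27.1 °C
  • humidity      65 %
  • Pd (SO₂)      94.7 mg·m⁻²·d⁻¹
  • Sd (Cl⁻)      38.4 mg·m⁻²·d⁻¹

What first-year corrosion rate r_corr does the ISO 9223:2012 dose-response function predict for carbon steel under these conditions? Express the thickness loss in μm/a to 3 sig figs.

r_corr = 52.2 μm/a

carbon steel: temperature factor f = -0.054·(17.1) = -0.9234
  sulphur-dioxide contribution → 27.49 μm/a
  chloride contribution → 24.73 μm/a
  total first-year rate 52.22 μm/a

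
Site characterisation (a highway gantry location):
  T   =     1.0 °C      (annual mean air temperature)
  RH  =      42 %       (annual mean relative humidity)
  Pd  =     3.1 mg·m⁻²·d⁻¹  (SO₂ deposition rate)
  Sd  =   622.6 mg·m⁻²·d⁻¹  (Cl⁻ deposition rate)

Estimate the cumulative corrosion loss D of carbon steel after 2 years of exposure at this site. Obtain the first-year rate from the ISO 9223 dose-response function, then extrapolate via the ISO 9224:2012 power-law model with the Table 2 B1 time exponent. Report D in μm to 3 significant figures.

D(2) = 35.7 μm

carbon steel: f(T) = +0.150·(T−10) [T≤10 °C] = -1.3500
  SO₂ term: 1.77·3.1^0.52·exp(0.02·42-1.3500) = 1.914
  Cl⁻ term: 0.102·622.6^0.62·exp(0.033·42+0.04·1.0) = 22.93
  sum: 1.914 + 22.93 → r_corr = 24.84 μm/a
ISO 9224: D(t) = r_corr · t^b with b = 0.523 (carbon steel, B1)
  D(2) = 24.84 × 2^0.523 = 24.84 × 1.437 = 35.69 μm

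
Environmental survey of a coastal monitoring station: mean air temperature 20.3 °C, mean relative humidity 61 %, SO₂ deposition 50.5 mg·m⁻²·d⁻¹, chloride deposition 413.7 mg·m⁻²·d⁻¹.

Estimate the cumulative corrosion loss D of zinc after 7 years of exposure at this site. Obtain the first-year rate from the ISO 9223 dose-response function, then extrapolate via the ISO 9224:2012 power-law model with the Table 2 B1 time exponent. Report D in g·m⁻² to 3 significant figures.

D(7) = 192 g·m⁻²

zinc: temperature factor f = -0.071·(10.3) = -0.7313
  sulphur-dioxide contribution → 0.5769 μm/a
  chloride contribution → 4.964 μm/a
  total first-year rate 5.541 μm/a
Long-term exponent b (ISO 9224 Table 2, B1) = 0.813
  D(7) = 5.541 × 7^0.813 = 5.541 × 4.865 = 26.96 μm
  Mass loss = 26.96 μm × 7.14 g/cm³ = 192.5 g·m⁻²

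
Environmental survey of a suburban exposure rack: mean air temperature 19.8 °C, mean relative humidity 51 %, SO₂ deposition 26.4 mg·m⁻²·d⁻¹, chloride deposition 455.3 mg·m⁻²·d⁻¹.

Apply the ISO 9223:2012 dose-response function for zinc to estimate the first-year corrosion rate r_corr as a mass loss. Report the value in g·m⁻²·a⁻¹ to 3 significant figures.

zinc: temperature factor f = -0.071·(9.8) = -0.6958
  SO₂ term: 0.0129·26.4^0.44·exp(0.046·51-0.6958) = 0.2836
  Cl⁻ term: 0.0175·455.3^0.57·exp(0.008·51+0.085·19.8) = 4.638
  r_corr = 0.2836 + 4.638 = 4.922 μm/a
Convert to mass loss: 4.922 μm/a × 7.14 g/cm³ = 35.14 g·m⁻²·a⁻¹

r_corr = 35.1 g·m⁻²·a⁻¹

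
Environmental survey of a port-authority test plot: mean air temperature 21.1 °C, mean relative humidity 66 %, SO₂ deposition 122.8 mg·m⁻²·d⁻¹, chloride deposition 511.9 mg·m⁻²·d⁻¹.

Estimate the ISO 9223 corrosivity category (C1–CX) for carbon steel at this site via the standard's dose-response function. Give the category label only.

carbon steel: temperature factor f = -0.054·(11.1) = -0.5994
  SO₂ term: 1.77·122.8^0.52·exp(0.02·66-0.5994) = 44.39
  Cl⁻ term: 0.102·511.9^0.62·exp(0.033·66+0.04·21.1) = 100.2
  r_corr = 44.39 + 100.2 = 144.6 μm/a
ISO 9223 Table 2 (carbon steel): 80 < 145 ≤ 200 μm/a ⇒ C5

C5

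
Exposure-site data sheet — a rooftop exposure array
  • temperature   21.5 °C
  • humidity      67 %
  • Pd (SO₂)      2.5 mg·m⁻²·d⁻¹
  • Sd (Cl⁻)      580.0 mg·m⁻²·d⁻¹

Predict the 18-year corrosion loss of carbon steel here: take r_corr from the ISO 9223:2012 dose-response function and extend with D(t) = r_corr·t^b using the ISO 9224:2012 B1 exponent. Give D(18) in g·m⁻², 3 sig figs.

D(18) = 4.25e+03 g·m⁻²

carbon steel: T>10 °C ⇒ hinge -0.054·(21.5−10) = -0.6210
  Pd branch = 1.77·Pd^0.52·e^(0.02·RH+f) = 5.85 μm/a
  Sd branch = 0.102·Sd^0.62·e^(0.033·RH+0.04·T) = 113.7 μm/a
  r_corr = 5.85 + 113.7 = 119.5 μm/a
Power-law: D(18) = r_corr · 18^0.523
  D(18) = 119.5 × 18^0.523 = 119.5 × 4.534 = 541.9 μm
  Mass loss = 541.9 μm × 7.85 g/cm³ = 4254 g·m⁻²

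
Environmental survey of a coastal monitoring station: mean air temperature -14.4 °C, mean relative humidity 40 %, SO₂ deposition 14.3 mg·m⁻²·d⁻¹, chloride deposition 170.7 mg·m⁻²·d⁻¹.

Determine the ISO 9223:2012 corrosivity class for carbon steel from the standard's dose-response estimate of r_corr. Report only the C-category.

carbon steel: f(T) = +0.150·(T−10) [T≤10 °C] = -3.6600
  Pd branch = 1.77·Pd^0.52·e^(0.02·RH+f) = 0.4043 μm/a
  Cl⁻ term: 0.102·170.7^0.62·exp(0.033·40+0.04·-14.4) = 5.196
  sum: 0.4043 + 5.196 → r_corr = 5.601 μm/a
Category bounds: 1.3…25 μm/a bracket r_corr ⇒ C2

C2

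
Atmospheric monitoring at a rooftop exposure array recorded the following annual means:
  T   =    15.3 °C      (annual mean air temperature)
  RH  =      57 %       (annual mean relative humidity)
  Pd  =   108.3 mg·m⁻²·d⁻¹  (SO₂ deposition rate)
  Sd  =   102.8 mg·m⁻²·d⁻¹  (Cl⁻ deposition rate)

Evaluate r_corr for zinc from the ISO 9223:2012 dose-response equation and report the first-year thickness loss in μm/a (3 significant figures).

zinc: T>10 °C ⇒ hinge -0.071·(15.3−10) = -0.3763
  SO₂ term: 0.0129·108.3^0.44·exp(0.046·57-0.3763) = 0.9575
  Cl⁻ term: 0.0175·102.8^0.57·exp(0.008·57+0.085·15.3) = 1.421
  sum: 0.9575 + 1.421 → r_corr = 2.379 μm/a

r_corr = 2.38 μm/a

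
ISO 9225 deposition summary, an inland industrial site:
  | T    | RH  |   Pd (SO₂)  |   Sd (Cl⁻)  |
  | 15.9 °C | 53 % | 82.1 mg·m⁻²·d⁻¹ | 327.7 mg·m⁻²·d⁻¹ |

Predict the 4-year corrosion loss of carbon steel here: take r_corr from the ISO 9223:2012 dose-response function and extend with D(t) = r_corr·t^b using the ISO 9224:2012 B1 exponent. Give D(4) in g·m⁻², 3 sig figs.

carbon steel: T>10 °C ⇒ hinge -0.054·(15.9−10) = -0.3186
  sulphur-dioxide contribution → 36.76 μm/a
  chloride contribution → 40.18 μm/a
  total first-year rate 76.94 μm/a
ISO 9224: D(t) = r_corr · t^b with b = 0.523 (carbon steel, B1)
  D(4) = 76.94 × 4^0.523 = 76.94 × 2.065 = 158.9 μm
  Mass loss = 158.9 μm × 7.85 g/cm³ = 1247 g·m⁻²

D(4) = 1.25e+03 g·m⁻²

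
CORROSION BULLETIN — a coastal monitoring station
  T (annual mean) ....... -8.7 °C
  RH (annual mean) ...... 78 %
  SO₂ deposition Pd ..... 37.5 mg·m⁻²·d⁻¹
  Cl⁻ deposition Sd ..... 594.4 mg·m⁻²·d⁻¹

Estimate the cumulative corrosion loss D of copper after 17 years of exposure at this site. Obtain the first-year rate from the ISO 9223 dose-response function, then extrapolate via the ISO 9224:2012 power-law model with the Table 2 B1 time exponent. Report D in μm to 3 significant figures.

copper: f(T) = +0.126·(T−10) [T≤10 °C] = -2.3562
  SO₂ term: 0.0053·37.5^0.26·exp(0.059·78-2.3562) = 0.1285
  Sd branch = 0.01025·Sd^0.27·e^(0.036·RH+0.049·T) = 0.6224 μm/a
  r_corr = 0.1285 + 0.6224 = 0.7509 μm/a
Power-law: D(17) = r_corr · 17^0.667
  D(17) = 0.7509 × 17^0.667 = 0.7509 × 6.618 = 4.969 μm

D(17) = 4.97 μm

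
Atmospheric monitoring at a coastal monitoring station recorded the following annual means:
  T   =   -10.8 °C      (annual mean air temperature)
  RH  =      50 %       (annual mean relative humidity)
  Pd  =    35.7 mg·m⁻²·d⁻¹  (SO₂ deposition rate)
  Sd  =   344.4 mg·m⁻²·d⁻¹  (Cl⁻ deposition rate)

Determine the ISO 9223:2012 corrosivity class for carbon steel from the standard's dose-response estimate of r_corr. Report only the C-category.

C2

carbon steel: f(T) = +0.150·(T−10) [T≤10 °C] = -3.1200
  sulphur-dioxide contribution → 1.364 μm/a
  chloride contribution → 12.9 μm/a
  ⇒ r_corr(carbon steel) = 14.26 μm/a
14.3 μm/a falls in (1.3, 25] for carbon steel → category C2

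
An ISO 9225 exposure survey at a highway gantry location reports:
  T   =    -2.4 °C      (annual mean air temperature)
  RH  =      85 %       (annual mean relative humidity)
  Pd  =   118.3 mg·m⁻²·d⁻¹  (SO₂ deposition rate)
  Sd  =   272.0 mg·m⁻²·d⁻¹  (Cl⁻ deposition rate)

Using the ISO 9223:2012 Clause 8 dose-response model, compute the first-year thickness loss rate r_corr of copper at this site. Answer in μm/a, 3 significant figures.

r_corr = 1.46 μm/a

copper: f(T) = +0.126·(T−10) [T≤10 °C] = -1.5624
  SO₂ term: 0.0053·118.3^0.26·exp(0.059·85-1.5624) = 0.579
  Cl⁻ term: 0.01025·272.0^0.27·exp(0.036·85+0.049·-2.4) = 0.8829
  r_corr = 0.579 + 0.8829 = 1.462 μm/a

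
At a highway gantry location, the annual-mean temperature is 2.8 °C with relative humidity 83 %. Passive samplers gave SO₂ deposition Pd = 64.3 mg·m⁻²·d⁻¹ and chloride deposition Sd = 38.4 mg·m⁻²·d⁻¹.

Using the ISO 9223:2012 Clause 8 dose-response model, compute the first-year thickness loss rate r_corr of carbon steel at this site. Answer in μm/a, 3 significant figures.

carbon steel: T≤10 °C ⇒ hinge +0.150·(2.8−10) = -1.0800
  SO₂ term: 1.77·64.3^0.52·exp(0.02·83-1.0800) = 27.55
  Cl⁻ term: 0.102·38.4^0.62·exp(0.033·83+0.04·2.8) = 16.95
  sum: 27.55 + 16.95 → r_corr = 44.5 μm/a

r_corr = 44.5 μm/a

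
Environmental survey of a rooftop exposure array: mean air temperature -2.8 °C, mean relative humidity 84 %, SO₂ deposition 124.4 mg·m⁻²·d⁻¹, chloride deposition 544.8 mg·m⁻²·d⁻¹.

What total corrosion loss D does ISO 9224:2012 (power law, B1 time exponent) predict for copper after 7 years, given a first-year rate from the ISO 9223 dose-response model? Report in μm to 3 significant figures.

copper: temperature factor f = +0.126·(-12.8) = -1.6128
  Pd branch = 0.0053·Pd^0.26·e^(0.059·RH+f) = 0.5259 μm/a
  Sd branch = 0.01025·Sd^0.27·e^(0.036·RH+0.049·T) = 1.007 μm/a
  sum: 0.5259 + 1.007 → r_corr = 1.533 μm/a
Long-term exponent b (ISO 9224 Table 2, B1) = 0.667
  D(7) = 1.533 × 7^0.667 = 1.533 × 3.662 = 5.615 μm

D(7) = 5.61 μm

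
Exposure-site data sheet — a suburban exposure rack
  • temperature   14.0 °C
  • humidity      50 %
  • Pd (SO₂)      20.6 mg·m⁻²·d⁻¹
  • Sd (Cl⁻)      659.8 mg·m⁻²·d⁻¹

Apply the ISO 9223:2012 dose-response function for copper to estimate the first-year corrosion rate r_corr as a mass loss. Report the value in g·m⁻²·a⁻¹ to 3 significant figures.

r_corr = 7.81 g·m⁻²·a⁻¹

copper: temperature factor f = -0.080·(4.0) = -0.3200
  SO₂ term: 0.0053·20.6^0.26·exp(0.059·50-0.3200) = 0.1615
  Sd branch = 0.01025·Sd^0.27·e^(0.036·RH+0.049·T) = 0.7106 μm/a
  r_corr = 0.1615 + 0.7106 = 0.8721 μm/a
Convert to mass loss: 0.8721 μm/a × 8.96 g/cm³ = 7.814 g·m⁻²·a⁻¹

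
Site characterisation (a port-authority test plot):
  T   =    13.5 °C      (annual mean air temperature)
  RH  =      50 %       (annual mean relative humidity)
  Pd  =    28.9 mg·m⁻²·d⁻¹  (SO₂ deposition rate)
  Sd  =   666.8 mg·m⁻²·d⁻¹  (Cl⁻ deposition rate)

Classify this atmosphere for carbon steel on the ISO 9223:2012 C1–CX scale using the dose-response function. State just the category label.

carbon steel: temperature factor f = -0.054·(3.5) = -0.1890
  Pd branch = 1.77·Pd^0.52·e^(0.02·RH+f) = 22.9 μm/a
  Sd branch = 0.102·Sd^0.62·e^(0.033·RH+0.04·T) = 51.35 μm/a
  r_corr = 22.9 + 51.35 = 74.26 μm/a
74.3 μm/a falls in (50, 80] for carbon steel → category C4

C4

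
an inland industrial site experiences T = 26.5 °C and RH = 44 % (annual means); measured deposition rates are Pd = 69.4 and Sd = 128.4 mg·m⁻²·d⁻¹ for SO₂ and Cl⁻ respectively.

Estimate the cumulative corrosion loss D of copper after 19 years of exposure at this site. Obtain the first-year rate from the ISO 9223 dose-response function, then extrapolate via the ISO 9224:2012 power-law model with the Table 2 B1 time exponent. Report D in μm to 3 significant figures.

D(19) = 5.25 μm

copper: f(T) = -0.080·(T−10) [T>10 °C] = -1.3200
  Pd branch = 0.0053·Pd^0.26·e^(0.059·RH+f) = 0.05717 μm/a
  Sd branch = 0.01025·Sd^0.27·e^(0.036·RH+0.049·T) = 0.679 μm/a
  sum: 0.05717 + 0.679 → r_corr = 0.7362 μm/a
Long-term exponent b (ISO 9224 Table 2, B1) = 0.667
  D(19) = 0.7362 × 19^0.667 = 0.7362 × 7.127 = 5.247 μm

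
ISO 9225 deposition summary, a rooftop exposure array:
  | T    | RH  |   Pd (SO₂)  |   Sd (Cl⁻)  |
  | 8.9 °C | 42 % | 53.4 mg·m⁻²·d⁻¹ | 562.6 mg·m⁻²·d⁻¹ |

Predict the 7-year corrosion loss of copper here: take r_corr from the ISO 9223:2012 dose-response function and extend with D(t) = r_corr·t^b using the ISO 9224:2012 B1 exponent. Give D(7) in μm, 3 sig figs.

D(7) = 2.02 μm

copper: f(T) = +0.126·(T−10) [T≤10 °C] = -0.1386
  sulphur-dioxide contribution → 0.1547 μm/a
  chloride contribution → 0.3975 μm/a
  total first-year rate 0.5522 μm/a
ISO 9224: D(t) = r_corr · t^b with b = 0.667 (copper, B1)
  D(7) = 0.5522 × 7^0.667 = 0.5522 × 3.662 = 2.022 μm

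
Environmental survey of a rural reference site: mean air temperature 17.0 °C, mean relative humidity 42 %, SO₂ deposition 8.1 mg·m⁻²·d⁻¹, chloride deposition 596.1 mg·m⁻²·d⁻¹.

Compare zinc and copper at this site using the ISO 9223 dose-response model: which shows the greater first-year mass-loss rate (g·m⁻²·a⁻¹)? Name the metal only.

zinc: T>10 °C ⇒ hinge -0.071·(17.0−10) = -0.4970
  SO₂ term: 0.0129·8.1^0.44·exp(0.046·42-0.4970) = 0.136
  Cl⁻ term: 0.0175·596.1^0.57·exp(0.008·42+0.085·17.0) = 3.967
  sum: 0.136 + 3.967 → r_corr = 4.103 μm/a
  mass loss = 4.103 μm/a × 7.14 g/cm³ = 29.29 g·m⁻²·a⁻¹
copper: temperature factor f = -0.080·(7.0) = -0.5600
  Pd branch = 0.0053·Pd^0.26·e^(0.059·RH+f) = 0.06215 μm/a
  Sd branch = 0.01025·Sd^0.27·e^(0.036·RH+0.049·T) = 0.6005 μm/a
  sum: 0.06215 + 0.6005 → r_corr = 0.6626 μm/a
  mass loss = 0.6626 μm/a × 8.96 g/cm³ = 5.937 g·m⁻²·a⁻¹
Ordering by g·m⁻²·a⁻¹: zinc (29.3) > copper (5.94)

zinc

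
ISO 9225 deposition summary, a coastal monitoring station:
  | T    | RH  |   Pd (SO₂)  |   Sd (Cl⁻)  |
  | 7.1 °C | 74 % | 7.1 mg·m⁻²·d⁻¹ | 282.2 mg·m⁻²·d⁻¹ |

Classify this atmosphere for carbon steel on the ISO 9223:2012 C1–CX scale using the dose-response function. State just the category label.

carbon steel: T≤10 °C ⇒ hinge +0.150·(7.1−10) = -0.4350
  Pd branch = 1.77·Pd^0.52·e^(0.02·RH+f) = 13.95 μm/a
  Cl⁻ term: 0.102·282.2^0.62·exp(0.033·74+0.04·7.1) = 51.5
  r_corr = 13.95 + 51.5 = 65.45 μm/a
Category bounds: 50…80 μm/a bracket r_corr ⇒ C4

C4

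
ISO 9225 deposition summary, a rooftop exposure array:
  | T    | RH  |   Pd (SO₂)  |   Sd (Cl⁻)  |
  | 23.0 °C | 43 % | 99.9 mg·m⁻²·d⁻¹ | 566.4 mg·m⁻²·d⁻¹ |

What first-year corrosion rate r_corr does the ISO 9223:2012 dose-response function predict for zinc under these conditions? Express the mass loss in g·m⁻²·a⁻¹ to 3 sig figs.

zinc: temperature factor f = -0.071·(13.0) = -0.9230
  sulphur-dioxide contribution → 0.2809 μm/a
  chloride contribution → 6.468 μm/a
  total first-year rate 6.749 μm/a
Convert to mass loss: 6.749 μm/a × 7.14 g/cm³ = 48.19 g·m⁻²·a⁻¹

r_corr = 48.2 g·m⁻²·a⁻¹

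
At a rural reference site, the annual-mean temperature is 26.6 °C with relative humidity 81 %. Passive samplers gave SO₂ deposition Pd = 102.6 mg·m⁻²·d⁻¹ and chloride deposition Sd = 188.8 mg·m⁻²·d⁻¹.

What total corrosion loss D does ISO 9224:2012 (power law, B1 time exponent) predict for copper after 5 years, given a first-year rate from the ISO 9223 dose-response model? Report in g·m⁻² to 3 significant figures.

D(5) = 89.8 g·m⁻²

copper: temperature factor f = -0.080·(16.6) = -1.3280
  SO₂ term: 0.0053·102.6^0.26·exp(0.059·81-1.3280) = 0.5571
  Sd branch = 0.01025·Sd^0.27·e^(0.036·RH+0.049·T) = 2.869 μm/a
  r_corr = 0.5571 + 2.869 = 3.426 μm/a
Power-law: D(5) = r_corr · 5^0.667
  D(5) = 3.426 × 5^0.667 = 3.426 × 2.926 = 10.02 μm
  Mass loss = 10.02 μm × 8.96 g/cm³ = 89.8 g·m⁻²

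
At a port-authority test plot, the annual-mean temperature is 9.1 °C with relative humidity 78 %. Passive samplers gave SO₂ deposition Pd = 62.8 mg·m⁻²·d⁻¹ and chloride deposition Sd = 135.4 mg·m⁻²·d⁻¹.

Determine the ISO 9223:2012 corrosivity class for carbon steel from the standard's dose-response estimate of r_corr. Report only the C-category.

C5

carbon steel: T≤10 °C ⇒ hinge +0.150·(9.1−10) = -0.1350
  sulphur-dioxide contribution → 63.36 μm/a
  chloride contribution → 40.38 μm/a
  ⇒ r_corr(carbon steel) = 103.7 μm/a
Category bounds: 80…200 μm/a bracket r_corr ⇒ C5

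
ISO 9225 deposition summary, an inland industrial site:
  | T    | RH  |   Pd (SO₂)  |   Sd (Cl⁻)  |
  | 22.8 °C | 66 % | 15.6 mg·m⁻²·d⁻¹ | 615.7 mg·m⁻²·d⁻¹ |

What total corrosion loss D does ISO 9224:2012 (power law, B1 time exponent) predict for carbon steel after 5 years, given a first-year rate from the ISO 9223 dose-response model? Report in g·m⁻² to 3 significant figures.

D(5) = 2.44e+03 g·m⁻²

carbon steel: temperature factor f = -0.054·(12.8) = -0.6912
  sulphur-dioxide contribution → 13.85 μm/a
  chloride contribution → 120.2 μm/a
  total first-year rate 134.1 μm/a
ISO 9224: D(t) = r_corr · t^b with b = 0.523 (carbon steel, B1)
  D(5) = 134.1 × 5^0.523 = 134.1 × 2.32 = 311.1 μm
  Mass loss = 311.1 μm × 7.85 g/cm³ = 2442 g·m⁻²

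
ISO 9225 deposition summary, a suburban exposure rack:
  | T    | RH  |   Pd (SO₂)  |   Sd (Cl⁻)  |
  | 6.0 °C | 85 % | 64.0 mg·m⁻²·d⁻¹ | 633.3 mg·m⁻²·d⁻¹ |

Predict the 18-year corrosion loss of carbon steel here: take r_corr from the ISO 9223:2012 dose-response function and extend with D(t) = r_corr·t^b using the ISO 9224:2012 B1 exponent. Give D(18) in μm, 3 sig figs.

D(18) = 740 μm

carbon steel: T≤10 °C ⇒ hinge +0.150·(6.0−10) = -0.6000
  sulphur-dioxide contribution → 46.23 μm/a
  chloride contribution → 117 μm/a
  ⇒ r_corr(carbon steel) = 163.2 μm/a
Long-term exponent b (ISO 9224 Table 2, B1) = 0.523
  D(18) = 163.2 × 18^0.523 = 163.2 × 4.534 = 739.9 μm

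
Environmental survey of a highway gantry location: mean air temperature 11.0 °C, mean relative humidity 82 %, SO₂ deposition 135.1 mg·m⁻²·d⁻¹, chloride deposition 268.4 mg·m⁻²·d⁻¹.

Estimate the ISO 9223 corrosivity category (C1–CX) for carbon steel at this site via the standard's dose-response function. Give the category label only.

C5

carbon steel: T>10 °C ⇒ hinge -0.054·(11.0−10) = -0.0540
  sulphur-dioxide contribution → 110.8 μm/a
  chloride contribution → 75.99 μm/a
  total first-year rate 186.8 μm/a
ISO 9223 Table 2 (carbon steel): 80 < 187 ≤ 200 μm/a ⇒ C5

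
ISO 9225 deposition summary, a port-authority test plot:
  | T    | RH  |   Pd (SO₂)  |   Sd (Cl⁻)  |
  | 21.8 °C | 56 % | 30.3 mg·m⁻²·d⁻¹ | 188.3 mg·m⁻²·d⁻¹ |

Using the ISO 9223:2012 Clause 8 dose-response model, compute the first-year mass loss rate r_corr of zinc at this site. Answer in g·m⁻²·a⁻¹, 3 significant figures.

r_corr = 27.1 g·m⁻²·a⁻¹

zinc: T>10 °C ⇒ hinge -0.071·(21.8−10) = -0.8378
  SO₂ term: 0.0129·30.3^0.44·exp(0.046·56-0.8378) = 0.3291
  Cl⁻ term: 0.0175·188.3^0.57·exp(0.008·56+0.085·21.8) = 3.46
  sum: 0.3291 + 3.46 → r_corr = 3.789 μm/a
Convert to mass loss: 3.789 μm/a × 7.14 g/cm³ = 27.05 g·m⁻²·a⁻¹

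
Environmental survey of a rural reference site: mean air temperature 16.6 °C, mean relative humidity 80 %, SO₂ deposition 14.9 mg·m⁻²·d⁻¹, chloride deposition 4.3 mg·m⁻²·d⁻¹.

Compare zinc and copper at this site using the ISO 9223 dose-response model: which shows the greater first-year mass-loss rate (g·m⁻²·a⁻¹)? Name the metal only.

copper

zinc: f(T) = -0.071·(T−10) [T>10 °C] = -0.4686
  sulphur-dioxide contribution → 1.051 μm/a
  chloride contribution → 0.3125 μm/a
  ⇒ r_corr(zinc) = 1.363 μm/a
  mass loss = 1.363 μm/a × 7.14 g/cm³ = 9.733 g·m⁻²·a⁻¹
copper: temperature factor f = -0.080·(6.6) = -0.5280
  sulphur-dioxide contribution → 0.7077 μm/a
  chloride contribution → 0.6106 μm/a
  ⇒ r_corr(copper) = 1.318 μm/a
  mass loss = 1.318 μm/a × 8.96 g/cm³ = 11.81 g·m⁻²·a⁻¹
Ordering by g·m⁻²·a⁻¹: copper (11.8) > zinc (9.73)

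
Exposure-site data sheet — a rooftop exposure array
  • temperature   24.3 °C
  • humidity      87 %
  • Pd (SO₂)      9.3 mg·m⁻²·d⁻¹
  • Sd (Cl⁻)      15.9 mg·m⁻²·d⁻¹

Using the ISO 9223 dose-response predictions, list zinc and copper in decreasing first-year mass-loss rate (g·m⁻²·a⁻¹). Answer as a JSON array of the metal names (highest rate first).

zinc: temperature factor f = -0.071·(14.3) = -1.0153
  SO₂ term: 0.0129·9.3^0.44·exp(0.046·87-1.0153) = 0.6821
  Sd branch = 0.0175·Sd^0.57·e^(0.008·RH+0.085·T) = 1.34 μm/a
  sum: 0.6821 + 1.34 → r_corr = 2.022 μm/a
  mass loss = 2.022 μm/a × 7.14 g/cm³ = 14.44 g·m⁻²·a⁻¹
copper: f(T) = -0.080·(T−10) [T>10 °C] = -1.1440
  SO₂ term: 0.0053·9.3^0.26·exp(0.059·87-1.1440) = 0.5111
  Cl⁻ term: 0.01025·15.9^0.27·exp(0.036·87+0.049·24.3) = 1.631
  sum: 0.5111 + 1.631 → r_corr = 2.142 μm/a
  mass loss = 2.142 μm/a × 8.96 g/cm³ = 19.19 g·m⁻²·a⁻¹
Ordering by g·m⁻²·a⁻¹: copper (19.2) > zinc (14.4)

["copper", "zinc"]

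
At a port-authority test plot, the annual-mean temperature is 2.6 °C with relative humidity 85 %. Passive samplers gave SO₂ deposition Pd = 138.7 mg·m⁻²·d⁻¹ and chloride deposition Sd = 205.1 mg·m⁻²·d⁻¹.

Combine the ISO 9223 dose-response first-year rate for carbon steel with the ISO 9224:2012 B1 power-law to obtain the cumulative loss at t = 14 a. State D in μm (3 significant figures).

D(14) = 367 μm

carbon steel: T≤10 °C ⇒ hinge +0.150·(2.6−10) = -1.1100
  sulphur-dioxide contribution → 41.5 μm/a
  chloride contribution → 50.74 μm/a
  total first-year rate 92.25 μm/a
Long-term exponent b (ISO 9224 Table 2, B1) = 0.523
  D(14) = 92.25 × 14^0.523 = 92.25 × 3.976 = 366.8 μm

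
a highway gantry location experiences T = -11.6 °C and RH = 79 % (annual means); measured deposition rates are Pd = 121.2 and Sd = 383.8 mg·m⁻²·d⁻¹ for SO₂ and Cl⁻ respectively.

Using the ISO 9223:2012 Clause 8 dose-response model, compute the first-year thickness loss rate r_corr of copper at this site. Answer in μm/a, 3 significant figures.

copper: temperature factor f = +0.126·(-21.6) = -2.7216
  Pd branch = 0.0053·Pd^0.26·e^(0.059·RH+f) = 0.1283 μm/a
  Sd branch = 0.01025·Sd^0.27·e^(0.036·RH+0.049·T) = 0.4974 μm/a
  r_corr = 0.1283 + 0.4974 = 0.6257 μm/a

r_corr = 0.626 μm/a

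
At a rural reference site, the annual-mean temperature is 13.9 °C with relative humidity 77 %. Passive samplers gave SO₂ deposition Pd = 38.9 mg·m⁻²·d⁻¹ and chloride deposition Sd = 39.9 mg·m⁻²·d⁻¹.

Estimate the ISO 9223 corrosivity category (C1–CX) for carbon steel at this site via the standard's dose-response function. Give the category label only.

C4

carbon steel: T>10 °C ⇒ hinge -0.054·(13.9−10) = -0.2106
  Pd branch = 1.77·Pd^0.52·e^(0.02·RH+f) = 44.88 μm/a
  Cl⁻ term: 0.102·39.9^0.62·exp(0.033·77+0.04·13.9) = 22.19
  sum: 44.88 + 22.19 → r_corr = 67.08 μm/a
67.1 μm/a falls in (50, 80] for carbon steel → category C4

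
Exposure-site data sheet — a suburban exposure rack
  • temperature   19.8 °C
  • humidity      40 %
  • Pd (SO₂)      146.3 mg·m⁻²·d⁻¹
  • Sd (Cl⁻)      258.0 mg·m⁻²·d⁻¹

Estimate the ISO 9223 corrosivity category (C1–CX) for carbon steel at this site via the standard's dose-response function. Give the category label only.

C4

carbon steel: temperature factor f = -0.054·(9.8) = -0.5292
  Pd branch = 1.77·Pd^0.52·e^(0.02·RH+f) = 31.01 μm/a
  Cl⁻ term: 0.102·258.0^0.62·exp(0.033·40+0.04·19.8) = 26.37
  sum: 31.01 + 26.37 → r_corr = 57.38 μm/a
57.4 μm/a falls in (50, 80] for carbon steel → category C4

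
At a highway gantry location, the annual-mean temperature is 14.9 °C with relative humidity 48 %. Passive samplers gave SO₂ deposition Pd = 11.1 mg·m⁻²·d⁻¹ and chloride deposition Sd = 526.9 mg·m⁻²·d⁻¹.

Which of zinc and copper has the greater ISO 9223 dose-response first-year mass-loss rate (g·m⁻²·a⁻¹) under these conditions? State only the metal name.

zinc

zinc: f(T) = -0.071·(T−10) [T>10 °C] = -0.3479
  sulphur-dioxide contribution → 0.239 μm/a
  chloride contribution → 3.245 μm/a
  total first-year rate 3.484 μm/a
  mass loss = 3.484 μm/a × 7.14 g/cm³ = 24.88 g·m⁻²·a⁻¹
copper: T>10 °C ⇒ hinge -0.080·(14.9−10) = -0.3920
  sulphur-dioxide contribution → 0.1137 μm/a
  chloride contribution → 0.6503 μm/a
  ⇒ r_corr(copper) = 0.764 μm/a
  mass loss = 0.764 μm/a × 8.96 g/cm³ = 6.846 g·m⁻²·a⁻¹
Ordering by g·m⁻²·a⁻¹: zinc (24.9) > copper (6.85)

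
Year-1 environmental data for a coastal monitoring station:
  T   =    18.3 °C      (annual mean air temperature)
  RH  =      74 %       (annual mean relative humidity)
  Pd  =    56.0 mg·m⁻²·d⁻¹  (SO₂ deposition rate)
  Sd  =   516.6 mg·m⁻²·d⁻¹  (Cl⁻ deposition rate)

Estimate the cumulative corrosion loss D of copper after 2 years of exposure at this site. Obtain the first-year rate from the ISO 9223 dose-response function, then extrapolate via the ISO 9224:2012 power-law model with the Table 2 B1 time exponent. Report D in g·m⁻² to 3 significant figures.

D(2) = 36.4 g·m⁻²

copper: f(T) = -0.080·(T−10) [T>10 °C] = -0.6640
  Pd branch = 0.0053·Pd^0.26·e^(0.059·RH+f) = 0.6117 μm/a
  Sd branch = 0.01025·Sd^0.27·e^(0.036·RH+0.049·T) = 1.948 μm/a
  sum: 0.6117 + 1.948 → r_corr = 2.56 μm/a
Power-law: D(2) = r_corr · 2^0.667
  D(2) = 2.56 × 2^0.667 = 2.56 × 1.588 = 4.065 μm
  Mass loss = 4.065 μm × 8.96 g/cm³ = 36.42 g·m⁻²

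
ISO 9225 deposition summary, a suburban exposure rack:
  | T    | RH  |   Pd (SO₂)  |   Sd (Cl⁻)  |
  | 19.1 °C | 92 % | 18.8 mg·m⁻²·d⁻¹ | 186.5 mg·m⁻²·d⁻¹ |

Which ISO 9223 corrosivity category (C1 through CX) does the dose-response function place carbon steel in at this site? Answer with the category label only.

carbon steel: f(T) = -0.054·(T−10) [T>10 °C] = -0.4914
  SO₂ term: 1.77·18.8^0.52·exp(0.02·92-0.4914) = 31.35
  Sd branch = 0.102·Sd^0.62·e^(0.033·RH+0.04·T) = 116.6 μm/a
  r_corr = 31.35 + 116.6 = 148 μm/a
ISO 9223 Table 2 (carbon steel): 80 < 148 ≤ 200 μm/a ⇒ C5

C5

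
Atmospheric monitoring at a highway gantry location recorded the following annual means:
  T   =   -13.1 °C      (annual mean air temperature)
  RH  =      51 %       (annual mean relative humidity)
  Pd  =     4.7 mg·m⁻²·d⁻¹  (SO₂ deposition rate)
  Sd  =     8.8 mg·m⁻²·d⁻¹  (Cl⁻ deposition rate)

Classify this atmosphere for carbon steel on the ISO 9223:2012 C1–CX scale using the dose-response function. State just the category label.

carbon steel: T≤10 °C ⇒ hinge +0.150·(-13.1−10) = -3.4650
  Pd branch = 1.77·Pd^0.52·e^(0.02·RH+f) = 0.3433 μm/a
  Cl⁻ term: 0.102·8.8^0.62·exp(0.033·51+0.04·-13.1) = 1.252
  sum: 0.3433 + 1.252 → r_corr = 1.595 μm/a
ISO 9223 Table 2 (carbon steel): 1.3 < 1.6 ≤ 25 μm/a ⇒ C2

C2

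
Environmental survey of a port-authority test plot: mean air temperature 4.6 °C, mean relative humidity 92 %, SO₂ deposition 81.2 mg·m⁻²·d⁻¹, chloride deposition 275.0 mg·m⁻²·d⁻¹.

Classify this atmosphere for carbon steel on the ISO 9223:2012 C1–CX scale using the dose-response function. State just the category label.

carbon steel: temperature factor f = +0.150·(-5.4) = -0.8100
  Pd branch = 1.77·Pd^0.52·e^(0.02·RH+f) = 48.78 μm/a
  Cl⁻ term: 0.102·275.0^0.62·exp(0.033·92+0.04·4.6) = 83.06
  r_corr = 48.78 + 83.06 = 131.8 μm/a
132 μm/a falls in (80, 200] for carbon steel → category C5

C5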